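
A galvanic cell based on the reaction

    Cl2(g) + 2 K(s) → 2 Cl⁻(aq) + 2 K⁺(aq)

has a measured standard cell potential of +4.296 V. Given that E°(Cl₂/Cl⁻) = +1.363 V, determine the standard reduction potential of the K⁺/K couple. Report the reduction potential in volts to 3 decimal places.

In the reaction as written the Cl₂/Cl⁻ couple is reduced (cathode) and K⁺/K is oxidized (anode), so E°cell = E°(Cl₂/Cl⁻) − E°(K⁺/K).
E°(K⁺/K) = E°(cathode) − E°cell = +1.363 − (+4.296) = −2.933 V.

−2.933 V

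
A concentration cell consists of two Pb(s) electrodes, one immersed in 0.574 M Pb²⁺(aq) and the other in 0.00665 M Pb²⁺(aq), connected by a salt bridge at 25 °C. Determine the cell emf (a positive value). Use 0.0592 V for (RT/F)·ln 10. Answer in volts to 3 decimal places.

0.057 V

For a concentration cell E°cell = 0, since both electrodes use the same couple.
The compartment with the higher Pb²⁺(aq) concentration (0.574 M) acts as the cathode; ions are reduced there and produced at the dilute (0.00665 M) anode.
With n = 2, Ecell = −(0.0592/2)·log([dilute]/[conc]) = −(0.0592/2)·log(0.00665/0.574) = +0.057 V.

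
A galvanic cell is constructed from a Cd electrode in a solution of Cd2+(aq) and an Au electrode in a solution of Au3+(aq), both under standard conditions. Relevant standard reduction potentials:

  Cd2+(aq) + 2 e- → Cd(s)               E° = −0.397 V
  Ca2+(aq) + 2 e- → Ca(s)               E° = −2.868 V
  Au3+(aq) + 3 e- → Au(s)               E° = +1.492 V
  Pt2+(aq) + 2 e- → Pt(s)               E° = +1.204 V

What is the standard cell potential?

+1.889 V

The Au³⁺/Au couple has the higher E°, so Au ion is reduced (cathode) and Cd is oxidized (anode).
E°cell = E°(cathode) − E°(anode) = +1.492 − (−0.397) = +1.889 V.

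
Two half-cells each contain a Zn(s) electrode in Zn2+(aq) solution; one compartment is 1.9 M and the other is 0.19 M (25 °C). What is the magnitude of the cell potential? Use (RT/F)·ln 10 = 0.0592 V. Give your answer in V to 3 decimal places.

0.030 V

For a concentration cell E°cell = 0, since both electrodes use the same couple.
The compartment with the higher Zn2+(aq) concentration (1.9 M) acts as the cathode; ions are reduced there and produced at the dilute (0.19 M) anode.
With n = 2, Ecell = −(0.0592/2)·log([dilute]/[conc]) = −(0.0592/2)·log(0.19/1.9) = +0.030 V.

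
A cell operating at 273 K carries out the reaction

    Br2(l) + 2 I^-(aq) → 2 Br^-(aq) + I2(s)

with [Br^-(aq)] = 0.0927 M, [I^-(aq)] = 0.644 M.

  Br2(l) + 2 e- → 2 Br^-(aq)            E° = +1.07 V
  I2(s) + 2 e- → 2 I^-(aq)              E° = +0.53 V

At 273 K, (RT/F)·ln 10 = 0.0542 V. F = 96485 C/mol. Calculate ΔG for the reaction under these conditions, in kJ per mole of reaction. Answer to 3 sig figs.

−113 kJ/mol

E°cell = +1.07 − (+0.53) = +0.54 V; the balanced reaction transfers n = 2 electrons.
Here Q = [Br^-(aq)]^2 / [I^-(aq)]^2 = 0.0207 (log Q = −1.684), giving E = +0.54 − (0.0542/2)·(−1.684) = +0.5856 V.
ΔG = −nFE = −(2)(96485)(+0.5856) J/mol = −113 kJ/mol.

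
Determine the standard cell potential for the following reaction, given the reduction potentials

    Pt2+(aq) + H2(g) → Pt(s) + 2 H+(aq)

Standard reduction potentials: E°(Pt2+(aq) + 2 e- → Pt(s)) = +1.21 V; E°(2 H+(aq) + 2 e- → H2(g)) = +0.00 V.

+1.21 V

Pt2+(aq) gains electrons, so the Pt²⁺/Pt couple is the cathode; the 2H⁺/H₂ couple is the anode.
E°cell = E°(cathode) − E°(anode) = +1.21 − (+0.00) = +1.21 V.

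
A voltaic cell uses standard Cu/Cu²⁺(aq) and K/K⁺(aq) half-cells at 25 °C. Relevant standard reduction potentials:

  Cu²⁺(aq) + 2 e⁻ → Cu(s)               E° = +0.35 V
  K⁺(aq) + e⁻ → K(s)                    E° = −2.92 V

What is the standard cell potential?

The Cu²⁺/Cu couple has the higher E°, so Cu ion is reduced (cathode) and K is oxidized (anode).
E°cell = E°(cathode) − E°(anode) = +0.35 − (−2.92) = +3.27 V.

+3.27 V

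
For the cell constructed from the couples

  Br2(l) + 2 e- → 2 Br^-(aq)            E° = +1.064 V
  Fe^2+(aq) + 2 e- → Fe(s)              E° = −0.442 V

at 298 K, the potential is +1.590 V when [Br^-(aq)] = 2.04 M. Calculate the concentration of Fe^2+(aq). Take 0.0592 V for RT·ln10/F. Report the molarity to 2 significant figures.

With Br₂/Br⁻ at the cathode and Fe²⁺/Fe at the anode, E°cell = +1.064 − (−0.442) = +1.506 V (n = 2).
From the Nernst equation, log Q = n(E° − E)/0.0592 = 2·(+1.506 − (+1.590))/0.0592 = −2.838.
Balancing electrons gives Br2(l) + Fe(s) → 2 Br^-(aq) + Fe^2+(aq); thus Q = [Br^-(aq)]^2·[Fe^2+(aq)].
Isolating [Fe^2+(aq)] in Q = 10^{−2.838} yields log [Fe^2+(aq)] = −3.457, i.e. 0.00035 M.

0.00035 M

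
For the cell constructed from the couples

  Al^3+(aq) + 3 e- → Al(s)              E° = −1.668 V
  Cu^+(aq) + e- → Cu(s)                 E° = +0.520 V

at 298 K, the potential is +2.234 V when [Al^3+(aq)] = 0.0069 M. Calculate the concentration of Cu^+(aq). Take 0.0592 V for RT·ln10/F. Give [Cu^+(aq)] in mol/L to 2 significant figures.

1.1 M

The Cu⁺/Cu couple has the larger reduction potential, so it is the cathode: E°cell = +0.520 − (−1.668) = +2.188 V and n = 3.
Rearranging E = E° − (0.0592/n)·log Q gives log Q = 3(+2.188 − (+2.234))/0.0592 = −2.331.
The balanced reaction is 3 Cu^+(aq) + Al(s) → 3 Cu(s) + Al^3+(aq), so Q = [Al^3+(aq)] / [Cu^+(aq)]^3.
Solving for the unknown gives log [Cu^+(aq)] = 0.057, so [Cu^+(aq)] ≈ 1.1 M.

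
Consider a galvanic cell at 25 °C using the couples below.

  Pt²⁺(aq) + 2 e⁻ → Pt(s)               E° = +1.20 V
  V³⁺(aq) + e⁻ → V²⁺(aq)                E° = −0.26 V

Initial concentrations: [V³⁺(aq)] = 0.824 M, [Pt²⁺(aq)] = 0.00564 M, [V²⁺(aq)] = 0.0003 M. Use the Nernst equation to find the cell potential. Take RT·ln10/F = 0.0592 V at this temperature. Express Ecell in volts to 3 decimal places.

The Pt²⁺/Pt couple has the more positive E°, so it is the cathode; V³⁺/V²⁺ is the anode.
E°cell = E°cat − E°an = +1.20 − (−0.26) = +1.46 V; n = 2.
The balanced reaction is Pt²⁺(aq) + 2 V²⁺(aq) → Pt(s) + 2 V³⁺(aq), so Q = [V³⁺(aq)]^2 / ([Pt²⁺(aq)]·[V²⁺(aq)]^2) = 1.34×10^9 and log Q = 9.126.
By the Nernst equation, E = +1.46 − (0.0592/2)·(9.126) = +1.190 V.

+1.190 V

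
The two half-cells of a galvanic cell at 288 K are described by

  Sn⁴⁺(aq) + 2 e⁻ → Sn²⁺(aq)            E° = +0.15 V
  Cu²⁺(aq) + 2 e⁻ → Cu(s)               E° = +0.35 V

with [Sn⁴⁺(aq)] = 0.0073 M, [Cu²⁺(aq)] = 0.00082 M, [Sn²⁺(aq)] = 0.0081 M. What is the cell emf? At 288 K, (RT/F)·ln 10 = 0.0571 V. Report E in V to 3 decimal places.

The Cu²⁺/Cu couple has the more positive E°, so it is the cathode; Sn⁴⁺/Sn²⁺ is the anode.
The standard potential is +0.35 − (+0.15) = +0.20 V and the balanced reaction transfers n = 2 electrons.
For the overall reaction Cu²⁺(aq) + Sn²⁺(aq) → Cu(s) + Sn⁴⁺(aq), Q = [Sn⁴⁺(aq)] / ([Cu²⁺(aq)]·[Sn²⁺(aq)]) = 1.1×10^3, giving log Q = 3.041.
E = E° − (0.0571/n)·log Q = +0.20 − (0.0571/2)(3.041) = +0.113 V.

+0.113 V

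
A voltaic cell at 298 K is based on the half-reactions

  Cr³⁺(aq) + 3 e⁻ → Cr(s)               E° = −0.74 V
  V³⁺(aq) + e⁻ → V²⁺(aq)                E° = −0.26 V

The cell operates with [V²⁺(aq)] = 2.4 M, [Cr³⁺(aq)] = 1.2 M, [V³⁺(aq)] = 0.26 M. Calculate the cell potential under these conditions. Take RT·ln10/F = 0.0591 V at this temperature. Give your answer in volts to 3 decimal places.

Since E°(V³⁺/V²⁺) > E°(Cr³⁺/Cr), V³⁺/V²⁺ serves as the cathode.
E°cell = −0.26 − (−0.74) = +0.48 V, with n = 3 electrons transferred.
For the overall reaction 3 V³⁺(aq) + Cr(s) → 3 V²⁺(aq) + Cr³⁺(aq), Q = ([V²⁺(aq)]^3·[Cr³⁺(aq)]) / [V³⁺(aq)]^3 = 944, giving log Q = 2.975.
By the Nernst equation, E = +0.48 − (0.0591/3)·(2.975) = +0.421 V.

+0.421 V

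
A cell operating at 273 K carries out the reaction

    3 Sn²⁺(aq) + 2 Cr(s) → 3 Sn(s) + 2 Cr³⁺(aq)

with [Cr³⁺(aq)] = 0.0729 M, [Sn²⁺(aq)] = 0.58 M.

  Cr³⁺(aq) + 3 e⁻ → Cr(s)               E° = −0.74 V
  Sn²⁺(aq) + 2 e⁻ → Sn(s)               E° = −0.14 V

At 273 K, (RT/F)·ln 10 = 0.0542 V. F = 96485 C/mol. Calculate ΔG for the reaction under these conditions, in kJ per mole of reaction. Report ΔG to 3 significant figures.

With Sn²⁺/Sn reduced at the cathode, E°cell = −0.14 − (−0.74) = +0.60 V and n = 6.
Here Q = [Cr³⁺(aq)]^2 / [Sn²⁺(aq)]^3 = 0.0272 (log Q = −1.565), giving E = +0.60 − (0.0542/6)·(−1.565) = +0.6141 V.
Finally ΔG = −nFE = −(6)(96485 C/mol)(+0.6141 V) = −356 kJ/mol.

−356 kJ/mol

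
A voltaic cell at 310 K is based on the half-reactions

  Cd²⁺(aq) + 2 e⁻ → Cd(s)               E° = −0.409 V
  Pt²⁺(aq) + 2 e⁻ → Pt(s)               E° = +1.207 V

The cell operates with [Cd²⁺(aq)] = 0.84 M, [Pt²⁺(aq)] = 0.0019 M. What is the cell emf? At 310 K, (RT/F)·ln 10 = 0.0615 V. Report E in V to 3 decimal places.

Since E°(Pt²⁺/Pt) > E°(Cd²⁺/Cd), Pt²⁺/Pt serves as the cathode.
E°cell = +1.207 − (−0.409) = +1.616 V, with n = 2 electrons transferred.
The balanced reaction is Pt²⁺(aq) + Cd(s) → Pt(s) + Cd²⁺(aq), so Q = [Cd²⁺(aq)] / [Pt²⁺(aq)] = 442 and log Q = 2.646.
E = E° − (0.0615/n)·log Q = +1.616 − (0.0615/2)(2.646) = +1.535 V.

+1.535 V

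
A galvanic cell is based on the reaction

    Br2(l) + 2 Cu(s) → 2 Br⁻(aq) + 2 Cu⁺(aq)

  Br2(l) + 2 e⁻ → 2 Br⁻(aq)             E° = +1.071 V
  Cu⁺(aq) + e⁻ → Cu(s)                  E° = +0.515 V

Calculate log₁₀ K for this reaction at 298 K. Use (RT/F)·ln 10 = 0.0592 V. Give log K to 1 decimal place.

log K = 18.8

The Br₂/Br⁻ couple is reduced (cathode); E°cell = +1.071 − (+0.515) = +0.556 V with n = 2.
At equilibrium E = 0, so log K = nE°cell / 0.0592 = (2)(+0.556) / 0.0592 = 18.8.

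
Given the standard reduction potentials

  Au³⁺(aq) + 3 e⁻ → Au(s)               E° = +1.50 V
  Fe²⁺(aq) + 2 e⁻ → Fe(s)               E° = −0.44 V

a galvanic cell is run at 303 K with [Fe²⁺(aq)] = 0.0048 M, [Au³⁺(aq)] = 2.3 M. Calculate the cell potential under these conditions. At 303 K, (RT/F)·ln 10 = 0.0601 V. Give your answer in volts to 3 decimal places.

+2.017 V

The Au³⁺/Au couple has the more positive E°, so it is the cathode; Fe²⁺/Fe is the anode.
E°cell = E°cat − E°an = +1.50 − (−0.44) = +1.94 V; n = 6.
For the overall reaction 2 Au³⁺(aq) + 3 Fe(s) → 2 Au(s) + 3 Fe²⁺(aq), Q = [Fe²⁺(aq)]^3 / [Au³⁺(aq)]^2 = 2.09×10^−8, giving log Q = −7.680.
E = E° − (0.0601/n)·log Q = +1.94 − (0.0601/6)(−7.680) = +2.017 V.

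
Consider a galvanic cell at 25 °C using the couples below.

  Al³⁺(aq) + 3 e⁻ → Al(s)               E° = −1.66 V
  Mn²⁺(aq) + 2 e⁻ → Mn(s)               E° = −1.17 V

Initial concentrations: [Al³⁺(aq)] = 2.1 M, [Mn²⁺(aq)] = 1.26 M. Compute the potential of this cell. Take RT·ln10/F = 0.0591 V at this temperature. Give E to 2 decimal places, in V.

Mn²⁺/Mn is reduced (cathode, E° = −1.17 V) and Al³⁺/Al is oxidized (anode).
The standard potential is −1.17 − (−1.66) = +0.49 V and the balanced reaction transfers n = 6 electrons.
Balancing gives 3 Mn²⁺(aq) + 2 Al(s) → 3 Mn(s) + 2 Al³⁺(aq); hence Q = [Al³⁺(aq)]^2 / [Mn²⁺(aq)]^3 = 2.2 (log Q = 0.343).
E = E° − (0.0591/n)·log Q = +0.49 − (0.0591/6)(0.343) = +0.49 V.

+0.49 V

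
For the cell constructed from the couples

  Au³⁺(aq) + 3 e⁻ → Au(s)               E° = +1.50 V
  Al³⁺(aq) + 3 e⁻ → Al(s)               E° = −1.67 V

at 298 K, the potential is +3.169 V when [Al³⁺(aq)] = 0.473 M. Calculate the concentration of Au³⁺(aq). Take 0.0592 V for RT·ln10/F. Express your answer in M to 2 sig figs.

With Au³⁺/Au at the cathode and Al³⁺/Al at the anode, E°cell = +1.50 − (−1.67) = +3.17 V (n = 3).
Since E = E° − (0.0592/n)·log Q, log Q = n(E° − E)/0.0592 = 0.051.
For Au³⁺(aq) + Al(s) → Au(s) + Al³⁺(aq), the reaction quotient is Q = [Al³⁺(aq)] / [Au³⁺(aq)].
Isolating [Au³⁺(aq)] in Q = 10^{0.051} yields log [Au³⁺(aq)] = −0.376, i.e. 0.42 M.

0.42 M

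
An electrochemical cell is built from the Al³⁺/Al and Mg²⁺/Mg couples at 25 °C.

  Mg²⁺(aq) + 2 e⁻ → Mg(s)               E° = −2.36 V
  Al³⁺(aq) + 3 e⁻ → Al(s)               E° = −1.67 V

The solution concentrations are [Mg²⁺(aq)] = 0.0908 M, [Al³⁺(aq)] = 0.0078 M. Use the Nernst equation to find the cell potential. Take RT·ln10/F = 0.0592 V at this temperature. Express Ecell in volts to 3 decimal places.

The Al³⁺/Al couple has the more positive E°, so it is the cathode; Mg²⁺/Mg is the anode.
E°cell = E°cat − E°an = −1.67 − (−2.36) = +0.69 V; n = 6.
The balanced reaction is 2 Al³⁺(aq) + 3 Mg(s) → 2 Al(s) + 3 Mg²⁺(aq), so Q = [Mg²⁺(aq)]^3 / [Al³⁺(aq)]^2 = 12.3 and log Q = 1.090.
Applying E = E° − (RT ln10/nF)·log Q gives +0.69 − (0.0592/6)(1.090) = +0.679 V.

+0.679 V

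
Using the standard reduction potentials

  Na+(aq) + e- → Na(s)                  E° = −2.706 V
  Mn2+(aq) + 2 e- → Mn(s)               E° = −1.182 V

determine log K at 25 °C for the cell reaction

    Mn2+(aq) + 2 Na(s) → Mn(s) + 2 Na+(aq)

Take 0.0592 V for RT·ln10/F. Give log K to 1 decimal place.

log K = 51.5

The Mn²⁺/Mn couple is reduced (cathode); E°cell = −1.182 − (−2.706) = +1.524 V with n = 2.
At equilibrium E = 0, so log K = nE°cell / 0.0592 = (2)(+1.524) / 0.0592 = 51.5.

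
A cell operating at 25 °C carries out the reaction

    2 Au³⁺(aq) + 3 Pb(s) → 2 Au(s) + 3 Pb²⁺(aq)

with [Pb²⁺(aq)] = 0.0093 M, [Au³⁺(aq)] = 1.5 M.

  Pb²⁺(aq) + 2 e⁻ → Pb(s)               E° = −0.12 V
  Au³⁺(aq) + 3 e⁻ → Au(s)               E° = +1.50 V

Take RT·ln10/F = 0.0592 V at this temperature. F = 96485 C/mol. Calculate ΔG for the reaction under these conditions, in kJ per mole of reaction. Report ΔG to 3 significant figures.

−975 kJ/mol

The standard cell potential is +1.50 − (−0.12) = +1.62 V, with n = 6 electrons in the balanced equation.
The reaction quotient is [Pb²⁺(aq)]^3 / [Au³⁺(aq)]^2 = 3.57×10^−7; by Nernst, E = +1.62 − (0.0592/6)(−6.447) = +1.6836 V.
ΔG = −nFE = −(6)(96485)(+1.6836) J/mol = −975 kJ/mol.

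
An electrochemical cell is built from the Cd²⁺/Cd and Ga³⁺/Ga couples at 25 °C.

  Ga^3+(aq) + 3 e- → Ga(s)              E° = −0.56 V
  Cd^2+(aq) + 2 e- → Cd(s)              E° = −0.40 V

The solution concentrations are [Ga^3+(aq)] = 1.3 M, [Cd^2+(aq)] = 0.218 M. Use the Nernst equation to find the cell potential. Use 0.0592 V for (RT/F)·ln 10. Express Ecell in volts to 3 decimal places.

Cd²⁺/Cd is reduced (cathode, E° = −0.40 V) and Ga³⁺/Ga is oxidized (anode).
E°cell = −0.40 − (−0.56) = +0.16 V, with n = 6 electrons transferred.
The balanced reaction is 3 Cd^2+(aq) + 2 Ga(s) → 3 Cd(s) + 2 Ga^3+(aq), so Q = [Ga^3+(aq)]^2 / [Cd^2+(aq)]^3 = 163 and log Q = 2.213.
E = E° − (0.0592/n)·log Q = +0.16 − (0.0592/6)(2.213) = +0.138 V.

+0.138 V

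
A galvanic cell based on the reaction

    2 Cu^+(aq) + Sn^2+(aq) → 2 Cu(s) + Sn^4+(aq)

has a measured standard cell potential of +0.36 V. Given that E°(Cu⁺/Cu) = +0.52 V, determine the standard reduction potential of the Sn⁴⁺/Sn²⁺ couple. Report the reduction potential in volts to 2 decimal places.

+0.16 V

In the reaction as written the Cu⁺/Cu couple is reduced (cathode) and Sn⁴⁺/Sn²⁺ is oxidized (anode), so E°cell = E°(Cu⁺/Cu) − E°(Sn⁴⁺/Sn²⁺).
E°(Sn⁴⁺/Sn²⁺) = E°(cathode) − E°cell = +0.52 − (+0.36) = +0.16 V.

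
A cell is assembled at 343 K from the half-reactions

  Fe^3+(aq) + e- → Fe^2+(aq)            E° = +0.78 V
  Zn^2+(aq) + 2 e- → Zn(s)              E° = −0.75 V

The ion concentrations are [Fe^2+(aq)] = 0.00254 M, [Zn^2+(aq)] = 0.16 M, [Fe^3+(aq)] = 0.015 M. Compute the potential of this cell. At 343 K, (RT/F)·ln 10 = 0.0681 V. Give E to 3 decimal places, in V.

+1.610 V

Since E°(Fe³⁺/Fe²⁺) > E°(Zn²⁺/Zn), Fe³⁺/Fe²⁺ serves as the cathode.
The standard potential is +0.78 − (−0.75) = +1.53 V and the balanced reaction transfers n = 2 electrons.
The balanced reaction is 2 Fe^3+(aq) + Zn(s) → 2 Fe^2+(aq) + Zn^2+(aq), so Q = ([Fe^2+(aq)]^2·[Zn^2+(aq)]) / [Fe^3+(aq)]^2 = 0.00459 and log Q = −2.338.
E = E° − (0.0681/n)·log Q = +1.53 − (0.0681/2)(−2.338) = +1.610 V.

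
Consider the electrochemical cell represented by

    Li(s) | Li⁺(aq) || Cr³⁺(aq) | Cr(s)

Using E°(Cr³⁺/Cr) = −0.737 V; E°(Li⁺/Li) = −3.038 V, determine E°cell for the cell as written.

+2.301 V

By convention the left-hand electrode in cell notation is the anode (oxidation) and the right-hand electrode is the cathode (reduction).
E°cell = E°(right) − E°(left) = −0.737 − (−3.038) = +2.301 V.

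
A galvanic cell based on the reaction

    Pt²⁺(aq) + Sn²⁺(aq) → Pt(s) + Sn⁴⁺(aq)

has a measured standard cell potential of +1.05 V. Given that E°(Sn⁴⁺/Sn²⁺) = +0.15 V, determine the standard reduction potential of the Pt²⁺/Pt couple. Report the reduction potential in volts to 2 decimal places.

+1.20 V

In the reaction as written the Pt²⁺/Pt couple is reduced (cathode) and Sn⁴⁺/Sn²⁺ is oxidized (anode), so E°cell = E°(Pt²⁺/Pt) − E°(Sn⁴⁺/Sn²⁺).
E°(Pt²⁺/Pt) = E°cell + E°(anode) = +1.05 + (+0.15) = +1.20 V.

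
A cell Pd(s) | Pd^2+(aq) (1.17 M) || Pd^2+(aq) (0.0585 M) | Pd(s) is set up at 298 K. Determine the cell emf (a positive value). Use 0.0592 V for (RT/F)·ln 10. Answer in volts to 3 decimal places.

0.039 V

For a concentration cell E°cell = 0, since both electrodes use the same couple.
The compartment with the higher Pd^2+(aq) concentration (1.17 M) acts as the cathode; ions are reduced there and produced at the dilute (0.0585 M) anode.
With n = 2, Ecell = −(0.0592/2)·log([dilute]/[conc]) = −(0.0592/2)·log(0.0585/1.17) = +0.039 V.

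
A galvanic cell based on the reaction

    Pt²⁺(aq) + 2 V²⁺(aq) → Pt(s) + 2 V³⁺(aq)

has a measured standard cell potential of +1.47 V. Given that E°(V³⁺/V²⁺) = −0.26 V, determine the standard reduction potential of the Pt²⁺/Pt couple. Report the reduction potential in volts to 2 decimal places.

+1.21 V

In the reaction as written the Pt²⁺/Pt couple is reduced (cathode) and V³⁺/V²⁺ is oxidized (anode), so E°cell = E°(Pt²⁺/Pt) − E°(V³⁺/V²⁺).
E°(Pt²⁺/Pt) = E°cell + E°(anode) = +1.47 + (−0.26) = +1.21 V.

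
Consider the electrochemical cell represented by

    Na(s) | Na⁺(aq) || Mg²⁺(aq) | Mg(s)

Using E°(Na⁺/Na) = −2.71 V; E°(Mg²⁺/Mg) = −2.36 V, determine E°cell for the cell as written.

By convention the left-hand electrode in cell notation is the anode (oxidation) and the right-hand electrode is the cathode (reduction).
E°cell = E°(right) − E°(left) = −2.36 − (−2.71) = +0.35 V.

+0.35 V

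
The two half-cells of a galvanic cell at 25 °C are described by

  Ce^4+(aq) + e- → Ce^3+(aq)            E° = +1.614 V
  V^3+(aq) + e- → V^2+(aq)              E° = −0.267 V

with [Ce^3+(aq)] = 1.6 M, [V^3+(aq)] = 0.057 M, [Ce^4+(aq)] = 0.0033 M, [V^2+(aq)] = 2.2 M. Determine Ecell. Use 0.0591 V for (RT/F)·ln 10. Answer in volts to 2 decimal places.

Since E°(Ce⁴⁺/Ce³⁺) > E°(V³⁺/V²⁺), Ce⁴⁺/Ce³⁺ serves as the cathode.
E°cell = E°cat − E°an = +1.614 − (−0.267) = +1.881 V; n = 1.
For the overall reaction Ce^4+(aq) + V^2+(aq) → Ce^3+(aq) + V^3+(aq), Q = ([Ce^3+(aq)]·[V^3+(aq)]) / ([Ce^4+(aq)]·[V^2+(aq)]) = 12.6, giving log Q = 1.099.
E = E° − (0.0591/n)·log Q = +1.881 − (0.0591/1)(1.099) = +1.82 V.

+1.82 V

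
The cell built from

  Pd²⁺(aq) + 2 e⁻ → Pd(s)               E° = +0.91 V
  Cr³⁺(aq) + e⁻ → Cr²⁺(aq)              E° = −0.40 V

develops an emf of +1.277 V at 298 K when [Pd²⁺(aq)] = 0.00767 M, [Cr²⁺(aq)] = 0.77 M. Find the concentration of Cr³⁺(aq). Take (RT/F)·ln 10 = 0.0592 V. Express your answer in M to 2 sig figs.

Pd²⁺/Pd is the cathode (higher E°); E°cell = +0.91 − (−0.40) = +1.31 V with n = 2.
From the Nernst equation, log Q = n(E° − E)/0.0592 = 2·(+1.31 − (+1.277))/0.0592 = 1.115.
For Pd²⁺(aq) + 2 Cr²⁺(aq) → Pd(s) + 2 Cr³⁺(aq), the reaction quotient is Q = [Cr³⁺(aq)]^2 / ([Pd²⁺(aq)]·[Cr²⁺(aq)]^2).
Substituting the known concentrations and solving, log [Cr³⁺(aq)] = −0.614 and [Cr³⁺(aq)] = 0.24 M.

0.24 M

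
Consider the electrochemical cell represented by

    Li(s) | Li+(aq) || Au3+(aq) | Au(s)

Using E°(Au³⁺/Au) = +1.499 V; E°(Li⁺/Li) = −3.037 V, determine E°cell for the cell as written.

+4.536 V

By convention the left-hand electrode in cell notation is the anode (oxidation) and the right-hand electrode is the cathode (reduction).
E°cell = E°(right) − E°(left) = +1.499 − (−3.037) = +4.536 V.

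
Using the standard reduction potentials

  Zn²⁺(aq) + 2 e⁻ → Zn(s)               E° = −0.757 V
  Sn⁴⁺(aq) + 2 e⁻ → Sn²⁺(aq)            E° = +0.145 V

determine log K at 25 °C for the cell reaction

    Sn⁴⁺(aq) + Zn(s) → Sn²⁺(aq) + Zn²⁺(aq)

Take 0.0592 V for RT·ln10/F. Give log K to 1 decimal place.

The Sn⁴⁺/Sn²⁺ couple is reduced (cathode); E°cell = +0.145 − (−0.757) = +0.902 V with n = 2.
At equilibrium E = 0, so log K = nE°cell / 0.0592 = (2)(+0.902) / 0.0592 = 30.5.

log K = 30.5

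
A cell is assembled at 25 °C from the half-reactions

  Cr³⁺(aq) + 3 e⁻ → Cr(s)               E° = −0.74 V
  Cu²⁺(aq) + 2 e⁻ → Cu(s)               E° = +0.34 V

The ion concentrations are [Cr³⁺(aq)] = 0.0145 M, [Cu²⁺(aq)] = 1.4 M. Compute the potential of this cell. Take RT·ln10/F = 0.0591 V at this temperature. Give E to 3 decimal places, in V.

+1.121 V

The Cu²⁺/Cu couple has the more positive E°, so it is the cathode; Cr³⁺/Cr is the anode.
E°cell = +0.34 − (−0.74) = +1.08 V, with n = 6 electrons transferred.
Balancing gives 3 Cu²⁺(aq) + 2 Cr(s) → 3 Cu(s) + 2 Cr³⁺(aq); hence Q = [Cr³⁺(aq)]^2 / [Cu²⁺(aq)]^3 = 7.66×10^−5 (log Q = −4.116).
E = E° − (0.0591/n)·log Q = +1.08 − (0.0591/6)(−4.116) = +1.121 V.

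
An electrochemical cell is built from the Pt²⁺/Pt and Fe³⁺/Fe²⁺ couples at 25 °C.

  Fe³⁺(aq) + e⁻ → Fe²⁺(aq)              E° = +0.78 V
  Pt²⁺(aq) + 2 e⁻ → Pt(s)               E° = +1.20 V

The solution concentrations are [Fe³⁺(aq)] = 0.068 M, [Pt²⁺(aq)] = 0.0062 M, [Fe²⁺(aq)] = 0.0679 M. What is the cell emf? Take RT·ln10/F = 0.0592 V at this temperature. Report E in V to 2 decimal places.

The Pt²⁺/Pt couple has the more positive E°, so it is the cathode; Fe³⁺/Fe²⁺ is the anode.
E°cell = +1.20 − (+0.78) = +0.42 V, with n = 2 electrons transferred.
For the overall reaction Pt²⁺(aq) + 2 Fe²⁺(aq) → Pt(s) + 2 Fe³⁺(aq), Q = [Fe³⁺(aq)]^2 / ([Pt²⁺(aq)]·[Fe²⁺(aq)]^2) = 162, giving log Q = 2.209.
Applying E = E° − (RT ln10/nF)·log Q gives +0.42 − (0.0592/2)(2.209) = +0.35 V.

+0.35 V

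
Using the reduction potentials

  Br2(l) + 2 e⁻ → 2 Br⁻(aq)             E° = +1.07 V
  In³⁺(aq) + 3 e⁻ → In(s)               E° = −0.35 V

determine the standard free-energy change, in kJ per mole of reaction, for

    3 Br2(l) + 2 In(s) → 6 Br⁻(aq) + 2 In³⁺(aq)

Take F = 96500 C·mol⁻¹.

−822 kJ/mol

In the reaction as written Br2(l) is reduced, so the Br₂/Br⁻ couple is the cathode and In³⁺/In is the anode.
E°cell = +1.07 − (−0.35) = +1.42 V; balancing electrons gives n = 6.
ΔG° = −nFE°cell = −(6)(96500)(+1.42) J/mol = −822 kJ/mol.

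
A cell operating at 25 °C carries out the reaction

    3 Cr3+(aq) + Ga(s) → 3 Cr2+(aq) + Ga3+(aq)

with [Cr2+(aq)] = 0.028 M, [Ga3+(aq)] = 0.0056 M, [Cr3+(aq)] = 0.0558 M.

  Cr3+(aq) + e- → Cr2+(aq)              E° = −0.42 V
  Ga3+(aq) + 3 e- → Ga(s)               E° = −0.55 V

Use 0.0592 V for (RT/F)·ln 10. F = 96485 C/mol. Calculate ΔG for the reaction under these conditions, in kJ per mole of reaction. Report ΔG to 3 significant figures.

−55.6 kJ/mol

E°cell = −0.42 − (−0.55) = +0.13 V; the balanced reaction transfers n = 3 electrons.
The reaction quotient is ([Cr2+(aq)]^3·[Ga3+(aq)]) / [Cr3+(aq)]^3 = 0.000708; by Nernst, E = +0.13 − (0.0592/3)(−3.150) = +0.1922 V.
ΔG = −nFE = −(3)(96485)(+0.1922) J/mol = −55.6 kJ/mol.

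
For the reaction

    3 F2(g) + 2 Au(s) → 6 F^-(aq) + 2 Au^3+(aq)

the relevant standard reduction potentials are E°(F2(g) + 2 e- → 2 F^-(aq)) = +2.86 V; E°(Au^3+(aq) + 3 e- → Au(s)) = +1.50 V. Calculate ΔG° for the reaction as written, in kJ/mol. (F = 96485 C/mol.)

−787 kJ/mol

In the reaction as written F2(g) is reduced, so the F₂/F⁻ couple is the cathode and Au³⁺/Au is the anode.
E°cell = +2.86 − (+1.50) = +1.36 V; balancing electrons gives n = 6.
ΔG° = −nFE°cell = −(6)(96485)(+1.36) J/mol = −787 kJ/mol.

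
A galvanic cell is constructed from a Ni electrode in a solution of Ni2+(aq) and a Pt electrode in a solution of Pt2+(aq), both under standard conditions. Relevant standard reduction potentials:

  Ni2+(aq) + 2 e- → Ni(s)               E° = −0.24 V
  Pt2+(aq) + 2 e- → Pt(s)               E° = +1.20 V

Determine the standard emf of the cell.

The Pt²⁺/Pt couple has the higher E°, so Pt ion is reduced (cathode) and Ni is oxidized (anode).
E°cell = E°(cathode) − E°(anode) = +1.20 − (−0.24) = +1.44 V.

+1.44 V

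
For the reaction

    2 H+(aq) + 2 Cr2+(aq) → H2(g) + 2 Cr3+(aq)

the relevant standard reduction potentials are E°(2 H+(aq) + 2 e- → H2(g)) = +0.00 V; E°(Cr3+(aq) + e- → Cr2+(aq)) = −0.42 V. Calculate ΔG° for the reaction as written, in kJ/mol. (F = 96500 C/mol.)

−81.1 kJ/mol

In the reaction as written H+(aq) is reduced, so the 2H⁺/H₂ couple is the cathode and Cr³⁺/Cr²⁺ is the anode.
E°cell = +0.00 − (−0.42) = +0.42 V; balancing electrons gives n = 2.
ΔG° = −nFE°cell = −(2)(96500)(+0.42) J/mol = −81.1 kJ/mol.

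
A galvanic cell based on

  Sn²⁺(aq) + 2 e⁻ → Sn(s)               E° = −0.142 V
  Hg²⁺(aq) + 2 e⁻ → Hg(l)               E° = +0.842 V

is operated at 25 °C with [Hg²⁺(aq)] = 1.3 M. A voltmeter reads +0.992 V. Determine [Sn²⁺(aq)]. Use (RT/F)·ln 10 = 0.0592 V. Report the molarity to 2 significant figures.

Hg²⁺/Hg is the cathode (higher E°); E°cell = +0.842 − (−0.142) = +0.984 V with n = 2.
Rearranging E = E° − (0.0592/n)·log Q gives log Q = 2(+0.984 − (+0.992))/0.0592 = −0.270.
The balanced reaction is Hg²⁺(aq) + Sn(s) → Hg(l) + Sn²⁺(aq), so Q = [Sn²⁺(aq)] / [Hg²⁺(aq)].
Isolating [Sn²⁺(aq)] in Q = 10^{−0.270} yields log [Sn²⁺(aq)] = −0.156, i.e. 0.70 M.

0.70 M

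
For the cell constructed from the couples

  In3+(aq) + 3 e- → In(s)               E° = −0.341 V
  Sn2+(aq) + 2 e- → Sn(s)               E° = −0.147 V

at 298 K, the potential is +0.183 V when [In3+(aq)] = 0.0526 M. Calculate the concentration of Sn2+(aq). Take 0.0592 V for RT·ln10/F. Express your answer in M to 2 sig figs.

Sn²⁺/Sn is the cathode (higher E°); E°cell = −0.147 − (−0.341) = +0.194 V with n = 6.
Rearranging E = E° − (0.0592/n)·log Q gives log Q = 6(+0.194 − (+0.183))/0.0592 = 1.115.
The balanced reaction is 3 Sn2+(aq) + 2 In(s) → 3 Sn(s) + 2 In3+(aq), so Q = [In3+(aq)]^2 / [Sn2+(aq)]^3.
Solving for the unknown gives log [Sn2+(aq)] = −1.224, so [Sn2+(aq)] ≈ 0.060 M.

0.060 M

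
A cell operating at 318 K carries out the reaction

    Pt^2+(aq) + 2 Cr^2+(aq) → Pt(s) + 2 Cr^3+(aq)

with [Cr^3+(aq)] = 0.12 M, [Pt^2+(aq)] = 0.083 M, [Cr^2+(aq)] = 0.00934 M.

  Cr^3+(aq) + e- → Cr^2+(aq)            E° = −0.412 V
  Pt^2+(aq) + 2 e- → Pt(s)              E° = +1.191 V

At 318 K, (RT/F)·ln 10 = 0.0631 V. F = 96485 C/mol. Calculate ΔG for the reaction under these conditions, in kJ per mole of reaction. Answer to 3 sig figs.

With Pt²⁺/Pt reduced at the cathode, E°cell = +1.191 − (−0.412) = +1.603 V and n = 2.
Q = [Cr^3+(aq)]^2 / ([Pt^2+(aq)]·[Cr^2+(aq)]^2) = 1.99×10^3, so log Q = 3.299 and E = +1.603 − (0.0631/2)(3.299) = +1.4989 V.
ΔG = −nFE = −(2)(96485)(+1.4989) J/mol = −289 kJ/mol.

−289 kJ/mol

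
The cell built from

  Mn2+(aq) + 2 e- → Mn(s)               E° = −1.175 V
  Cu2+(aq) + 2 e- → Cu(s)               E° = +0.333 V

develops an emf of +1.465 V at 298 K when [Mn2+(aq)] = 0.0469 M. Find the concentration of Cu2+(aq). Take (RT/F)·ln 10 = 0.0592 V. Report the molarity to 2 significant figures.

0.0017 M

With Cu²⁺/Cu at the cathode and Mn²⁺/Mn at the anode, E°cell = +0.333 − (−1.175) = +1.508 V (n = 2).
Rearranging E = E° − (0.0592/n)·log Q gives log Q = 2(+1.508 − (+1.465))/0.0592 = 1.453.
Balancing electrons gives Cu2+(aq) + Mn(s) → Cu(s) + Mn2+(aq); thus Q = [Mn2+(aq)] / [Cu2+(aq)].
Solving for the unknown gives log [Cu2+(aq)] = −2.782, so [Cu2+(aq)] ≈ 0.0017 M.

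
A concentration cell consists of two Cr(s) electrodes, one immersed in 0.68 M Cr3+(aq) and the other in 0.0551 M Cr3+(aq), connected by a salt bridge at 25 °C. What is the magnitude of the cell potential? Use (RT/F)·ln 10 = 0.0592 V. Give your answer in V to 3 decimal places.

0.022 V

For a concentration cell E°cell = 0, since both electrodes use the same couple.
The compartment with the higher Cr3+(aq) concentration (0.68 M) acts as the cathode; ions are reduced there and produced at the dilute (0.0551 M) anode.
With n = 3, Ecell = −(0.0592/3)·log([dilute]/[conc]) = −(0.0592/3)·log(0.0551/0.68) = +0.022 V.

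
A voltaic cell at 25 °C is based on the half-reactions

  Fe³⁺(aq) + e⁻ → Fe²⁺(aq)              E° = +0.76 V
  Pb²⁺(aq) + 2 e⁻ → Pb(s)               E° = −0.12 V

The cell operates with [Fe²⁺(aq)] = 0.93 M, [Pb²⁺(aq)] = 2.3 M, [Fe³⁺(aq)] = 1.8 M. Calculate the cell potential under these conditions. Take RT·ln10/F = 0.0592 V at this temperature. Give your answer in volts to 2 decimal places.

The Fe³⁺/Fe²⁺ couple has the more positive E°, so it is the cathode; Pb²⁺/Pb is the anode.
E°cell = E°cat − E°an = +0.76 − (−0.12) = +0.88 V; n = 2.
Balancing gives 2 Fe³⁺(aq) + Pb(s) → 2 Fe²⁺(aq) + Pb²⁺(aq); hence Q = ([Fe²⁺(aq)]^2·[Pb²⁺(aq)]) / [Fe³⁺(aq)]^2 = 0.614 (log Q = −0.212).
By the Nernst equation, E = +0.88 − (0.0592/2)·(−0.212) = +0.89 V.

+0.89 V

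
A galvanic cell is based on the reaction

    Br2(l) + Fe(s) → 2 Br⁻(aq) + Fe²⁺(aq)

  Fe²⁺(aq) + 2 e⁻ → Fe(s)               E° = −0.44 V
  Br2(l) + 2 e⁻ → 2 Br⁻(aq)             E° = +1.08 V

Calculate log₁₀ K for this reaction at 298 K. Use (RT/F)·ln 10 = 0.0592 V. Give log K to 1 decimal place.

log K = 51.4

The Br₂/Br⁻ couple is reduced (cathode); E°cell = +1.08 − (−0.44) = +1.52 V with n = 2.
At equilibrium E = 0, so log K = nE°cell / 0.0592 = (2)(+1.52) / 0.0592 = 51.4.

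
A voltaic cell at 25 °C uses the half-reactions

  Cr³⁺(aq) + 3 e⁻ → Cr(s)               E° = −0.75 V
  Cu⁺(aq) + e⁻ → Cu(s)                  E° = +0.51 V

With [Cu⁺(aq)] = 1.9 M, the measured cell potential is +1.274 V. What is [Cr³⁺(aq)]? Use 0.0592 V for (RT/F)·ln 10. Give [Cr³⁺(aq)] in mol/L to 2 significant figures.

The Cu⁺/Cu couple has the larger reduction potential, so it is the cathode: E°cell = +0.51 − (−0.75) = +1.26 V and n = 3.
From the Nernst equation, log Q = n(E° − E)/0.0592 = 3·(+1.26 − (+1.274))/0.0592 = −0.709.
The balanced reaction is 3 Cu⁺(aq) + Cr(s) → 3 Cu(s) + Cr³⁺(aq), so Q = [Cr³⁺(aq)] / [Cu⁺(aq)]^3.
Substituting the known concentrations and solving, log [Cr³⁺(aq)] = 0.127 and [Cr³⁺(aq)] = 1.3 M.

1.3 M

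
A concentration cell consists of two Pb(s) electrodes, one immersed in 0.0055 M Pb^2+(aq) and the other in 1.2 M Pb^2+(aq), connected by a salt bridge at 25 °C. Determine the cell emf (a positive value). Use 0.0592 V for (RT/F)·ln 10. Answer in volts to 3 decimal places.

For a concentration cell E°cell = 0, since both electrodes use the same couple.
The compartment with the higher Pb^2+(aq) concentration (1.2 M) acts as the cathode; ions are reduced there and produced at the dilute (0.0055 M) anode.
With n = 2, Ecell = −(0.0592/2)·log([dilute]/[conc]) = −(0.0592/2)·log(0.0055/1.2) = +0.069 V.

0.069 V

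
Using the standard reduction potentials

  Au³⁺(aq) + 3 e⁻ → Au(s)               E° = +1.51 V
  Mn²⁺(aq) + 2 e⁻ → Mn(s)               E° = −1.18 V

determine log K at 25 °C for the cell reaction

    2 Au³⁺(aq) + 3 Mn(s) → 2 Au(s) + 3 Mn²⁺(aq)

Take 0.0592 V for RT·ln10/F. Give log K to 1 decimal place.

log K = 272.6

The Au³⁺/Au couple is reduced (cathode); E°cell = +1.51 − (−1.18) = +2.69 V with n = 6.
At equilibrium E = 0, so log K = nE°cell / 0.0592 = (6)(+2.69) / 0.0592 = 272.6.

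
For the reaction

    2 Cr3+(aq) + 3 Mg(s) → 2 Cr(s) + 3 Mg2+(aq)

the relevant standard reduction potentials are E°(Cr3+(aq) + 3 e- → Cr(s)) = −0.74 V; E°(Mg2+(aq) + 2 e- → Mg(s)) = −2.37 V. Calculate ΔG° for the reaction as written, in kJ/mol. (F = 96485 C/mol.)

−944 kJ/mol

In the reaction as written Cr3+(aq) is reduced, so the Cr³⁺/Cr couple is the cathode and Mg²⁺/Mg is the anode.
E°cell = −0.74 − (−2.37) = +1.63 V; balancing electrons gives n = 6.
ΔG° = −nFE°cell = −(6)(96485)(+1.63) J/mol = −944 kJ/mol.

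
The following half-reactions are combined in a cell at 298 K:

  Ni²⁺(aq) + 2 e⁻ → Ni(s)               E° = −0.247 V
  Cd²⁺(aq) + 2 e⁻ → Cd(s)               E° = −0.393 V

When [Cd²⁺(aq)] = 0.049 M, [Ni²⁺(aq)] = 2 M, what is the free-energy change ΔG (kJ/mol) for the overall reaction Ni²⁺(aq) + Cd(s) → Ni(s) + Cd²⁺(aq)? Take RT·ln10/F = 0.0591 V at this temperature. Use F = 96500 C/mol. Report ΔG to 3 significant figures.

The standard cell potential is −0.247 − (−0.393) = +0.146 V, with n = 2 electrons in the balanced equation.
Q = [Cd²⁺(aq)] / [Ni²⁺(aq)] = 0.0245, so log Q = −1.611 and E = +0.146 − (0.0591/2)(−1.611) = +0.1936 V.
ΔG = −nFE = −(2)(96500)(+0.1936) J/mol = −37.4 kJ/mol.

−37.4 kJ/mol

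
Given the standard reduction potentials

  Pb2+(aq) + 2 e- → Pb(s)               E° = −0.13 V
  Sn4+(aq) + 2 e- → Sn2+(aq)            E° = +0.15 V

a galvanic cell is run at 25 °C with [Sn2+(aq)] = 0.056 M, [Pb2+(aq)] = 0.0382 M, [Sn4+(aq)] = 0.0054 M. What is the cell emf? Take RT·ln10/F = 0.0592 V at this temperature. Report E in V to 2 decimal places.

Sn⁴⁺/Sn²⁺ is reduced (cathode, E° = +0.15 V) and Pb²⁺/Pb is oxidized (anode).
E°cell = +0.15 − (−0.13) = +0.28 V, with n = 2 electrons transferred.
The balanced reaction is Sn4+(aq) + Pb(s) → Sn2+(aq) + Pb2+(aq), so Q = ([Sn2+(aq)]·[Pb2+(aq)]) / [Sn4+(aq)] = 0.396 and log Q = −0.402.
By the Nernst equation, E = +0.28 − (0.0592/2)·(−0.402) = +0.29 V.

+0.29 V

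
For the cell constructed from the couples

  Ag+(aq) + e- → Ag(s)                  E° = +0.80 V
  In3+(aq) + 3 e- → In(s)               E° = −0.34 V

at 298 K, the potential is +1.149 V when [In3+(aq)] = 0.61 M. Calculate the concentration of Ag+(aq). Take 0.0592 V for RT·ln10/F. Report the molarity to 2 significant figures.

1.2 M

With Ag⁺/Ag at the cathode and In³⁺/In at the anode, E°cell = +0.80 − (−0.34) = +1.14 V (n = 3).
Since E = E° − (0.0592/n)·log Q, log Q = n(E° − E)/0.0592 = −0.456.
Balancing electrons gives 3 Ag+(aq) + In(s) → 3 Ag(s) + In3+(aq); thus Q = [In3+(aq)] / [Ag+(aq)]^3.
Substituting the known concentrations and solving, log [Ag+(aq)] = 0.080 and [Ag+(aq)] = 1.2 M.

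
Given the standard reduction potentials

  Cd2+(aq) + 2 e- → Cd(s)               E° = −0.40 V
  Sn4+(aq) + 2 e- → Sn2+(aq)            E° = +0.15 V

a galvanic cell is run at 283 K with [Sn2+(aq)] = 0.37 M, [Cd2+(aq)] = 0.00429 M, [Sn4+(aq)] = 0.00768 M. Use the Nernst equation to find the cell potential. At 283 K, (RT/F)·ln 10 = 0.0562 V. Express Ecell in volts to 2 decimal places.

+0.57 V

Since E°(Sn⁴⁺/Sn²⁺) > E°(Cd²⁺/Cd), Sn⁴⁺/Sn²⁺ serves as the cathode.
E°cell = +0.15 − (−0.40) = +0.55 V, with n = 2 electrons transferred.
Balancing gives Sn4+(aq) + Cd(s) → Sn2+(aq) + Cd2+(aq); hence Q = ([Sn2+(aq)]·[Cd2+(aq)]) / [Sn4+(aq)] = 0.207 (log Q = −0.685).
By the Nernst equation, E = +0.55 − (0.0562/2)·(−0.685) = +0.57 V.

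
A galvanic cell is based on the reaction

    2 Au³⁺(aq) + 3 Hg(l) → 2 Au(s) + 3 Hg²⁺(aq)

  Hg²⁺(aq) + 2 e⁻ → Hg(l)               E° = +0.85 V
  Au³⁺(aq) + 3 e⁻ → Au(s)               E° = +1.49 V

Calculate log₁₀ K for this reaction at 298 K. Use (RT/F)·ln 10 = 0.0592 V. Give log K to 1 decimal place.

log K = 64.9

The Au³⁺/Au couple is reduced (cathode); E°cell = +1.49 − (+0.85) = +0.64 V with n = 6.
At equilibrium E = 0, so log K = nE°cell / 0.0592 = (6)(+0.64) / 0.0592 = 64.9.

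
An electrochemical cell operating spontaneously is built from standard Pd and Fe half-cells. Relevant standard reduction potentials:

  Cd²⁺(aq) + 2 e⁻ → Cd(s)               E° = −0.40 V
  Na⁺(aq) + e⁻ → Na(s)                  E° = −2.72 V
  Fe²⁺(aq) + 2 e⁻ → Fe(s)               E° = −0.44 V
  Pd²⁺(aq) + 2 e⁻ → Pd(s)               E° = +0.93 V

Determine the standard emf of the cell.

Of the two couples in this cell, the one with the more positive reduction potential is reduced at the cathode: here that is Pd²⁺/Pd (+0.93 V); Fe²⁺/Fe (−0.44 V) is the anode.
E°cell = E°(cathode) − E°(anode) = +0.93 − (−0.44) = +1.37 V.

+1.37 V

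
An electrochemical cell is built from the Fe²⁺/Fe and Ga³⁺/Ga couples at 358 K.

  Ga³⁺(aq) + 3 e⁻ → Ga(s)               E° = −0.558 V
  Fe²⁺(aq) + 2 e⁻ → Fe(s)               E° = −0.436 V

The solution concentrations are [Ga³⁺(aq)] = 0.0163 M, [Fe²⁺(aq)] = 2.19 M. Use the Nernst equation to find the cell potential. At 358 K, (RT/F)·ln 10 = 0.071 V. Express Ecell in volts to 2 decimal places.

+0.18 V

The Fe²⁺/Fe couple has the more positive E°, so it is the cathode; Ga³⁺/Ga is the anode.
E°cell = E°cat − E°an = −0.436 − (−0.558) = +0.122 V; n = 6.
The balanced reaction is 3 Fe²⁺(aq) + 2 Ga(s) → 3 Fe(s) + 2 Ga³⁺(aq), so Q = [Ga³⁺(aq)]^2 / [Fe²⁺(aq)]^3 = 2.53×10^−5 and log Q = −4.597.
By the Nernst equation, E = +0.122 − (0.071/6)·(−4.597) = +0.18 V.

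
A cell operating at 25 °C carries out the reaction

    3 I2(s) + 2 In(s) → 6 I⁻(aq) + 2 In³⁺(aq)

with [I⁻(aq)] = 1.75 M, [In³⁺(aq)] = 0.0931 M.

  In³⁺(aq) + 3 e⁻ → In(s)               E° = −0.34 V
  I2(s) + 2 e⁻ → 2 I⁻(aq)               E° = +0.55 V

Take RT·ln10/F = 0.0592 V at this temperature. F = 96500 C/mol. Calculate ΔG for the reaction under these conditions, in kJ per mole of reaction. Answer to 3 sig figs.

E°cell = +0.55 − (−0.34) = +0.89 V; the balanced reaction transfers n = 6 electrons.
Q = [I⁻(aq)]^6·[In³⁺(aq)]^2 = 0.249, so log Q = −0.604 and E = +0.89 − (0.0592/6)(−0.604) = +0.8960 V.
Then ΔG = −nFE = −6 × 96500 × +0.8960 J/mol = −519 kJ/mol.

−519 kJ/mol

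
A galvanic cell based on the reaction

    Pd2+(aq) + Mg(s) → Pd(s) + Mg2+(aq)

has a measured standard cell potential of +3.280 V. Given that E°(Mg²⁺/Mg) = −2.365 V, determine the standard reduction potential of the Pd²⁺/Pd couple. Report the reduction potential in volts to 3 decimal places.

+0.915 V

In the reaction as written the Pd²⁺/Pd couple is reduced (cathode) and Mg²⁺/Mg is oxidized (anode), so E°cell = E°(Pd²⁺/Pd) − E°(Mg²⁺/Mg).
E°(Pd²⁺/Pd) = E°cell + E°(anode) = +3.280 + (−2.365) = +0.915 V.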